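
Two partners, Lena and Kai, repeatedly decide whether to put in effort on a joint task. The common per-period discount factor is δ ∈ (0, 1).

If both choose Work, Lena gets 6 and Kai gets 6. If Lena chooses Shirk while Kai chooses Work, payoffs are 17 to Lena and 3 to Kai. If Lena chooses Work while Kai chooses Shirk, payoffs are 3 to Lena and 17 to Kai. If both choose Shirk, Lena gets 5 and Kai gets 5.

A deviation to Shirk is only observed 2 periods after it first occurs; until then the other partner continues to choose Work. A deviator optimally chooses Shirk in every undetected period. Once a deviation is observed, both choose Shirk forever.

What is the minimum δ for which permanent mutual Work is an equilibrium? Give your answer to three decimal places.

The best deviation is to choose Shirk for all 2 undetected periods, earning 17 each, then 5 forever once detected.
Deviation value: 17(1−δ^2)/(1−δ) + 5δ^2/(1−δ); cooperation value: 6/(1−δ).
IC: 6 ≥ 17(1−δ^2) + 5δ^2 = 17 − 12δ^2.
So δ^2 ≥ 11/12, giving δ ≥ (11/12)^(1/2) ≈ 0.957.

0.957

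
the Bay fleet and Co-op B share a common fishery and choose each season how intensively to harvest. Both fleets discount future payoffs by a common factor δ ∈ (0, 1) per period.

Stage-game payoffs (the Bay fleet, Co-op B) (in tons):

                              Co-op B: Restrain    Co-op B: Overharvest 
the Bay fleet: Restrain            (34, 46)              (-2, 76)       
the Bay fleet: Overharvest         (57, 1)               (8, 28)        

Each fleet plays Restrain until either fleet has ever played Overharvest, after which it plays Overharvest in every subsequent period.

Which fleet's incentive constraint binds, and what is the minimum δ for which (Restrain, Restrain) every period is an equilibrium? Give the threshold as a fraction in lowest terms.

the Bay fleet: cooperation gives 34 each period; deviation gives 57 once then 8 forever.
  34/(1−δ) ≥ 57 + 8δ/(1−δ) ⇒ δ ≥ 23/49.
Co-op B: cooperation gives 46 each period; deviation gives 76 once then 28 forever.
  δ ≥ 30/48 = 5/8.
Both must hold, so the binding constraint is Co-op B's: δ ≥ 5/8.

Co-op B; δ ≥ 5/8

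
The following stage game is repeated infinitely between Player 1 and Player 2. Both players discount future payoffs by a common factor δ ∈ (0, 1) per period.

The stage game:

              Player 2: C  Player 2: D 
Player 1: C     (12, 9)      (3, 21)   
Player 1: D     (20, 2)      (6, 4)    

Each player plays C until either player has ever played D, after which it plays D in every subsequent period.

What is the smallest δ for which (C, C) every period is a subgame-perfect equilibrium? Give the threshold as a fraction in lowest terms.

For Player 1: deviation gain 20−12 = 8, per-period punishment loss 12−6 = 6. IC gives δ ≥ 8/14 = 4/7.
For Player 2: gain 12, loss 5 per period, so δ ≥ 12/17.
The tighter constraint is Player 2's, so cooperation needs δ ≥ 12/17.

12/17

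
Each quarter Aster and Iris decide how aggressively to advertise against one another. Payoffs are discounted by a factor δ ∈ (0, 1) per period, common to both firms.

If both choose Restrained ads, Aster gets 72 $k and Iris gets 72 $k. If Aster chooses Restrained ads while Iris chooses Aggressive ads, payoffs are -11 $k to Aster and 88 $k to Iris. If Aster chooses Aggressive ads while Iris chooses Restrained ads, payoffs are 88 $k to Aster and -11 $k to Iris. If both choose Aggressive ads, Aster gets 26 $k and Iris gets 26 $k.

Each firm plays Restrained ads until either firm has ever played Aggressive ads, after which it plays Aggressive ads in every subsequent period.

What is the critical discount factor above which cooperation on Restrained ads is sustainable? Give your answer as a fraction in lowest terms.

8/31

One-period gain from deviating is 88 − 72 = 16. The loss is 72 − 26 = 46 in every subsequent period, with present value 46·δ/(1−δ).
Deviation is unprofitable when 46·δ/(1−δ) ≥ 16, i.e. δ/(1−δ) ≥ 8/23.
Equivalently δ ≥ 16/(16+46) = 8/31.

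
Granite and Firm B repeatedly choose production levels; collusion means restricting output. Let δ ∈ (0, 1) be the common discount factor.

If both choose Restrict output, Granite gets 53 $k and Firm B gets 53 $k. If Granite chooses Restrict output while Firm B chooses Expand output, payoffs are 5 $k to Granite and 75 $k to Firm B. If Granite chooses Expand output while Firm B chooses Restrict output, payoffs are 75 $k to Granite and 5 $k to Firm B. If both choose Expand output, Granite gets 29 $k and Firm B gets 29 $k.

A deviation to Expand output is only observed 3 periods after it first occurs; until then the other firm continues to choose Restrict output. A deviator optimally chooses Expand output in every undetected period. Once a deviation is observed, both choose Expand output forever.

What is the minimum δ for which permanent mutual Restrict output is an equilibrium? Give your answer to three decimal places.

Deviating for the 3 undetected periods gains 75−53 = 22 per period over cooperation, then loses 53−29 = 24 per period forever once punishment starts.
Gain: 22(1 + δ + … + δ^2); loss: 24·δ^3/(1−δ).
No profitable deviation ⇔ 22(1−δ^3) ≤ 24·δ^3, i.e. δ^3 ≥ 22/(22+24) = 11/23.
Hence δ ≥ (11/23)^(1/3) ≈ 0.782.

0.782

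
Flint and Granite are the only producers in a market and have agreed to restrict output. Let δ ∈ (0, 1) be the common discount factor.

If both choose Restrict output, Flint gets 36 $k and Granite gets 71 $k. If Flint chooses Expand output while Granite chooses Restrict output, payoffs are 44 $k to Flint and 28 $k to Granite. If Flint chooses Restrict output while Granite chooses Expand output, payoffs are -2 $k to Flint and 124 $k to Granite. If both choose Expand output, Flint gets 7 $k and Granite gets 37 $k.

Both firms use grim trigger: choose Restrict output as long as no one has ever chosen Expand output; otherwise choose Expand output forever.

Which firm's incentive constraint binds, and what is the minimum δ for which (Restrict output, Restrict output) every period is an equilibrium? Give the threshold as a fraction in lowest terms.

Granite; δ ≥ 53/87

For Flint: deviation gain 44−36 = 8, per-period punishment loss 36−7 = 29. IC gives δ ≥ 8/37.
For Granite: gain 53, loss 34 per period, so δ ≥ 53/87.
The tighter constraint is Granite's, so cooperation needs δ ≥ 53/87.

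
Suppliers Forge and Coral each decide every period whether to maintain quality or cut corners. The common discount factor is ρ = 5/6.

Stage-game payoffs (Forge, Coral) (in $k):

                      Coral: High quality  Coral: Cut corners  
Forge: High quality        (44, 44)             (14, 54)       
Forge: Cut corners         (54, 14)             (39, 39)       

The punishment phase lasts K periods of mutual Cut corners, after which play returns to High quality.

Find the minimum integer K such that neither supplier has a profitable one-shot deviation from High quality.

No profitable deviation requires (44−39)(ρ+…+ρ^K) ≥ 54−44, i.e. ρ+…+ρ^K ≥ 2 ≈ 2.0000.
With ρ = 5/6, the partial sums are K=1: 0.8333, K=2: 1.5278, K=3: 2.1065.
K = 3 is the first length at which the sum reaches 2.0000.

3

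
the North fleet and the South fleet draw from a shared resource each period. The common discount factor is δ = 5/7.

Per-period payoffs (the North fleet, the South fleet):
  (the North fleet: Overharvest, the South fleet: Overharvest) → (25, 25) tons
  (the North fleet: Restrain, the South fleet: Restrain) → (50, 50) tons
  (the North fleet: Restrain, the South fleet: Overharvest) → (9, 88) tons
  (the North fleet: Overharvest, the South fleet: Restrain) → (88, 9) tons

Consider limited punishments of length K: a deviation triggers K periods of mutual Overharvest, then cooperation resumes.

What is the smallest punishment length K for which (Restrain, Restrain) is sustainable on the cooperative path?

No profitable deviation requires (50−25)(δ+…+δ^K) ≥ 88−50, i.e. δ+…+δ^K ≥ 38/25 ≈ 1.5200.
With δ = 5/7, the partial sums are K=1: 0.7143, K=2: 1.2245, K=3: 1.5889.
K = 3 is the first length at which the sum reaches 1.5200.

3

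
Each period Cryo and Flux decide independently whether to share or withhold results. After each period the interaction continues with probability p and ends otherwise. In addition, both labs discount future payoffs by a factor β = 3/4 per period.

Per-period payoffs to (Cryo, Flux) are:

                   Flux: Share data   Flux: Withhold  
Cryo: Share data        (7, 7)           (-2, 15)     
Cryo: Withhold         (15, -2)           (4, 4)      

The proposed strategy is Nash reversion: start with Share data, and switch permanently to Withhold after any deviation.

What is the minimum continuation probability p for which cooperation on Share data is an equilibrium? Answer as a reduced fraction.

32/33

Expected continuation weight on next period's payoff is β·p = 3/4·p, which plays the role of the discount factor.
Cooperation requires 3/4·p ≥ (15−7)/(15−4) = 8/11, hence p ≥ 32/33.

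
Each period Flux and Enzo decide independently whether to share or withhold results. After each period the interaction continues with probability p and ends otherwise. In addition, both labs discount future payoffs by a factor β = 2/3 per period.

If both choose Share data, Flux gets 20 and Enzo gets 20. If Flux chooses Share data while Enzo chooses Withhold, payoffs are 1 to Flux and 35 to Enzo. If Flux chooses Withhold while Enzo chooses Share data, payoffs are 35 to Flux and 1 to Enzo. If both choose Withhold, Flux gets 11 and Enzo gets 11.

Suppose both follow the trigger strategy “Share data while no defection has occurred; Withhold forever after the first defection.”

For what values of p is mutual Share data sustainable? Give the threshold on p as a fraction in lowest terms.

15/16

Expected continuation weight on next period's payoff is β·p = 2/3·p, which plays the role of the discount factor.
Cooperation requires 2/3·p ≥ (35−20)/(35−11) = 5/8, hence p ≥ 15/16.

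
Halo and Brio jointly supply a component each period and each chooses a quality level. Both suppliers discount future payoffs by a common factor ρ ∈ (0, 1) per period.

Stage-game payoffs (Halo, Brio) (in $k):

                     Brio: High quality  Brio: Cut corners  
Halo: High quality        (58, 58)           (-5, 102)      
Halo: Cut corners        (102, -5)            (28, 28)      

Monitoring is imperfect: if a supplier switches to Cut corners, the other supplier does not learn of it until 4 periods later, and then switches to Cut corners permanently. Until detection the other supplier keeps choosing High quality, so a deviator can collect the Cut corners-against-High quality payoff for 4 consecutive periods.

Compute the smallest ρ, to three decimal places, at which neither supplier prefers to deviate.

0.878

The best deviation is to choose Cut corners for all 4 undetected periods, earning 102 each, then 28 forever once detected.
Deviation value: 102(1−ρ^4)/(1−ρ) + 28ρ^4/(1−ρ); cooperation value: 58/(1−ρ).
IC: 58 ≥ 102(1−ρ^4) + 28ρ^4 = 102 − 74ρ^4.
So ρ^4 ≥ 44/74 = 22/37, giving ρ ≥ (22/37)^(1/4) ≈ 0.878.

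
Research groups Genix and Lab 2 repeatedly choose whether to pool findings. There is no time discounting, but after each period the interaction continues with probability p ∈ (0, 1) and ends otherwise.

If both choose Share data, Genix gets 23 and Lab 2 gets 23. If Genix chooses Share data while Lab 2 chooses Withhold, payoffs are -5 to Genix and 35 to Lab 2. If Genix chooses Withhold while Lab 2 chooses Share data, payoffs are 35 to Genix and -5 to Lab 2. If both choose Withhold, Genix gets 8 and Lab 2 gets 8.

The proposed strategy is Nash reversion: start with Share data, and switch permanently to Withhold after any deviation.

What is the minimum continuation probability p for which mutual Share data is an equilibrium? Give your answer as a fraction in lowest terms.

4/9

Expected cooperation value is 23 + p·23 + p²·23 + … = 23/(1−p); deviation gives 35 + p·8/(1−p).
23 ≥ 35(1−p) + 8p ⇒ 27p ≥ 12 ⇒ p ≥ 12/27 = 4/9.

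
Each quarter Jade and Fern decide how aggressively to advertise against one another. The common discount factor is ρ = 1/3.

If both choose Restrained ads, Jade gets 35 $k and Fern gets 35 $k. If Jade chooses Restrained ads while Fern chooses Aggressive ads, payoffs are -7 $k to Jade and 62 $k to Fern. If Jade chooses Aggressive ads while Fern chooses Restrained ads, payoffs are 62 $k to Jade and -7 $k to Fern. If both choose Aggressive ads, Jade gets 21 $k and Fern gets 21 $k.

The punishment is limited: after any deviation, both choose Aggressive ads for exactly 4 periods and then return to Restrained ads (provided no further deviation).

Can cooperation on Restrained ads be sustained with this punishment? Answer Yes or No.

A one-shot deviation gives 62 now, then 21 for 4 periods, then back to 35.
Gain from deviating: (62−35) today; loss: (35−21) in each of the next 4 periods.
No-deviation condition: (35−21)(ρ+…+ρ^4) ≥ 62−35, i.e. ρ+…+ρ^4 ≥ 27/14.
At ρ = 1/3: ρ+…+ρ^4 = 0.4938 < 1.9286.
So cooperation is not sustainable.

No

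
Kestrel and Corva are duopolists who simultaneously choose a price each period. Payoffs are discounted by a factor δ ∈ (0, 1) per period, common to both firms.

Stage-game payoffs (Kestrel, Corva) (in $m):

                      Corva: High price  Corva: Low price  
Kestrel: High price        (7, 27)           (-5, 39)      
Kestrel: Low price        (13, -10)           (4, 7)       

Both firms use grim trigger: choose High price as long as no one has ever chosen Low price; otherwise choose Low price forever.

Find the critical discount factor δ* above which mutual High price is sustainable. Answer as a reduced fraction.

Kestrel: cooperation gives 7 each period; deviation gives 13 once then 4 forever.
  7/(1−δ) ≥ 13 + 4δ/(1−δ) ⇒ δ ≥ 6/9 = 2/3.
Corva: cooperation gives 27 each period; deviation gives 39 once then 7 forever.
  δ ≥ 12/32 = 3/8.
Both must hold, so the binding constraint is Kestrel's: δ ≥ 2/3.

2/3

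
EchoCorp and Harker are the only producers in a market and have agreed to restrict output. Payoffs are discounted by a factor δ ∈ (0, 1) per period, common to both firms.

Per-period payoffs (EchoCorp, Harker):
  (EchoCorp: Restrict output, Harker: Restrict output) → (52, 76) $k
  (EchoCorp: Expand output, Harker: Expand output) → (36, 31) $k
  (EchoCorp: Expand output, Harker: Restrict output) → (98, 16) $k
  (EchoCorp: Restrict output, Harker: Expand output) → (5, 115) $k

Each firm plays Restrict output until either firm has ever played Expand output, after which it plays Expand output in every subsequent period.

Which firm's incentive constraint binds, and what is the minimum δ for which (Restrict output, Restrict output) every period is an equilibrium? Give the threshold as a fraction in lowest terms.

For EchoCorp: deviation gain 98−52 = 46, per-period punishment loss 52−36 = 16. IC gives δ ≥ 46/62 = 23/31.
For Harker: gain 39, loss 45 per period, so δ ≥ 39/84 = 13/28.
The tighter constraint is EchoCorp's, so cooperation needs δ ≥ 23/31.

EchoCorp; δ ≥ 23/31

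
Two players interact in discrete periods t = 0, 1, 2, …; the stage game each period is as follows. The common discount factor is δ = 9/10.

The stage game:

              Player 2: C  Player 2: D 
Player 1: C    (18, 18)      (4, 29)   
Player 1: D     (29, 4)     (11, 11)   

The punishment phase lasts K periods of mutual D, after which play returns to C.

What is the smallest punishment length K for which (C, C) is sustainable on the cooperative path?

2

Need Σ_{k=1}^{K} δ^k ≥ (29−18)/(18−11) = 1.5714 at δ = 9/10.
At K = 1 the sum is 0.9000 < 1.5714; at K = 2 it is 1.7100 ≥ 1.5714.
So the minimum punishment length is K = 2.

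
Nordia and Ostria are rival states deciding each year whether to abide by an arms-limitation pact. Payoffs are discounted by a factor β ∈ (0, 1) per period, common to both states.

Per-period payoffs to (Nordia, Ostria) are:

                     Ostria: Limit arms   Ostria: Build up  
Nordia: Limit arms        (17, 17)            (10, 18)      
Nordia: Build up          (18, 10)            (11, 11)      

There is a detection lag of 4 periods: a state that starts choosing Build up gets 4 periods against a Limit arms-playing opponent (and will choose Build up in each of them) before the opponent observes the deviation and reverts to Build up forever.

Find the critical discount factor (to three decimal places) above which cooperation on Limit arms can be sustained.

0.615

The best deviation is to choose Build up for all 4 undetected periods, earning 18 each, then 11 forever once detected.
Deviation value: 18(1−β^4)/(1−β) + 11β^4/(1−β); cooperation value: 17/(1−β).
IC: 17 ≥ 18(1−β^4) + 11β^4 = 18 − 7β^4.
So β^4 ≥ 1/7, giving β ≥ (1/7)^(1/4) ≈ 0.615.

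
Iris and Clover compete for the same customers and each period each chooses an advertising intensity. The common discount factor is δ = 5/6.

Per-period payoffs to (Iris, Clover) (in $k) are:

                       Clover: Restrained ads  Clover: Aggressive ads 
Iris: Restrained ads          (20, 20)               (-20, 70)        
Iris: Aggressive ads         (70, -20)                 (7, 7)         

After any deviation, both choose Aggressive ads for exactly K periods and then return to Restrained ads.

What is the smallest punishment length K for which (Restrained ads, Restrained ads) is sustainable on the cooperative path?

9

Need Σ_{k=1}^{K} δ^k ≥ (70−20)/(20−7) = 3.8462 at δ = 5/6.
At K = 8 the sum is 3.8372 < 3.8462; at K = 9 it is 4.0310 ≥ 3.8462.
So the minimum punishment length is K = 9.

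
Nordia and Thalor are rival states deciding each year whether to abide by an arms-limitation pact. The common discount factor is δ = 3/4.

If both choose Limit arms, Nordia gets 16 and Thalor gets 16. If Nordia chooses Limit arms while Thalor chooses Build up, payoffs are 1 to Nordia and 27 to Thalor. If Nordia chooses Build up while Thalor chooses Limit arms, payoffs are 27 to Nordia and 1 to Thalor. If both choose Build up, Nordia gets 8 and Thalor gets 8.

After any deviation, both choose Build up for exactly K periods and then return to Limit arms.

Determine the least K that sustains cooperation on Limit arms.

3

Need Σ_{k=1}^{K} δ^k ≥ (27−16)/(16−8) = 1.3750 at δ = 3/4.
At K = 2 the sum is 1.3125 < 1.3750; at K = 3 it is 1.7344 ≥ 1.3750.
So the minimum punishment length is K = 3.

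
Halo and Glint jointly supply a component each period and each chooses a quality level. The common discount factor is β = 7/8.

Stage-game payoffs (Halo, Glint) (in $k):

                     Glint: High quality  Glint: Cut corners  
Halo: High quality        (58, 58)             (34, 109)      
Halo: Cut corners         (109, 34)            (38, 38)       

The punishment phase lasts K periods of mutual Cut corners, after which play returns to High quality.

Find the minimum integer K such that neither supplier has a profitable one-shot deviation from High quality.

IC: β(1−β^K)/(1−β) ≥ (109−58)/(58−38) = 51/20.
With β = 7/8: need 1 − β^K ≥ 51/20·(1−7/8)/(7/8), i.e. β^K ≤ 0.6357.
Since (7/8)^3 = 0.6699 and (7/8)^4 = 0.5862, the smallest such K is 4.

4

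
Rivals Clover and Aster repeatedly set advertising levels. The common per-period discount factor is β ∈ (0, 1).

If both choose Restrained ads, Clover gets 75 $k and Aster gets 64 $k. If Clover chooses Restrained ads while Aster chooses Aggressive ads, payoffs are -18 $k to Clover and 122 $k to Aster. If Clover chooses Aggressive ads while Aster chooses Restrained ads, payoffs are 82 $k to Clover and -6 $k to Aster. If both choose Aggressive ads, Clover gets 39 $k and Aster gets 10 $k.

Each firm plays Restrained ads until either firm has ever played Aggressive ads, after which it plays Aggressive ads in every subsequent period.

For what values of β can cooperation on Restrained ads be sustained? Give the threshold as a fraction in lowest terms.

29/56

Clover: cooperation gives 75 each period; deviation gives 82 once then 39 forever.
  75/(1−β) ≥ 82 + 39β/(1−β) ⇒ β ≥ 7/43.
Aster: cooperation gives 64 each period; deviation gives 122 once then 10 forever.
  β ≥ 58/112 = 29/56.
Both must hold, so the binding constraint is Aster's: β ≥ 29/56.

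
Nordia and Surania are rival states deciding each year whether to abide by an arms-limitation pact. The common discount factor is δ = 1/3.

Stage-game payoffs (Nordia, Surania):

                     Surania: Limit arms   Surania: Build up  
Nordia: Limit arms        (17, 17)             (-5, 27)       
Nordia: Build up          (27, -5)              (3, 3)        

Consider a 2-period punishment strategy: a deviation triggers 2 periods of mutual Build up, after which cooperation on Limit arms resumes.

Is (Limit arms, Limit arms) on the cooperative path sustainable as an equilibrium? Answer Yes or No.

IC: δ+…+δ^2 ≥ (27−17)/(17−3) = 5/7.
At δ = 1/3: partial sum = 0.4444 < 0.7143. Cooperation not sustainable.

No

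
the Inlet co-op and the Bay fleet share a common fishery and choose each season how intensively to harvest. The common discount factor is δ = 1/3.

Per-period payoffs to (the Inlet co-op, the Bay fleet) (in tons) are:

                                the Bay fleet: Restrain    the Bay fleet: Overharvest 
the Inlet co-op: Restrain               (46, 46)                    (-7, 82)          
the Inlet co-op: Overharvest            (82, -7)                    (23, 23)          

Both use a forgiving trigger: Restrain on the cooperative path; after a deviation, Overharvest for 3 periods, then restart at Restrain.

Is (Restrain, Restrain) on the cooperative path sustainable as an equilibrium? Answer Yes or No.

Comparing payoff streams over the 4 periods until play realigns: cooperate → 46(1+δ+…+δ^3); deviate → 82 + 23(δ+…+δ^3).
Cooperation is sustained iff (46−23)(δ+…+δ^3) ≥ 82−46.
δ+…+δ^3 = 1/3·(1−(1/3)^3)/(1−1/3) = 0.4815, and (82−46)/(46−23) = 1.5652.
0.4815 < 1.5652, so cooperation is not sustainable.

No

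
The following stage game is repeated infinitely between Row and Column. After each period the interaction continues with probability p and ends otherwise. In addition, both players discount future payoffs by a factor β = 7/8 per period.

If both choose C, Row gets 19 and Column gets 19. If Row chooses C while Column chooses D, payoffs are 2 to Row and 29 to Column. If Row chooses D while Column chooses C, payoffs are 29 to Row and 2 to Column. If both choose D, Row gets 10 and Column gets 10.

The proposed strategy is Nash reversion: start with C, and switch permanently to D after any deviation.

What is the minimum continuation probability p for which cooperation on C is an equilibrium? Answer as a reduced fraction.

80/133

Expected continuation weight on next period's payoff is β·p = 7/8·p, which plays the role of the discount factor.
Cooperation requires 7/8·p ≥ (29−19)/(29−10) = 10/19, hence p ≥ 80/133.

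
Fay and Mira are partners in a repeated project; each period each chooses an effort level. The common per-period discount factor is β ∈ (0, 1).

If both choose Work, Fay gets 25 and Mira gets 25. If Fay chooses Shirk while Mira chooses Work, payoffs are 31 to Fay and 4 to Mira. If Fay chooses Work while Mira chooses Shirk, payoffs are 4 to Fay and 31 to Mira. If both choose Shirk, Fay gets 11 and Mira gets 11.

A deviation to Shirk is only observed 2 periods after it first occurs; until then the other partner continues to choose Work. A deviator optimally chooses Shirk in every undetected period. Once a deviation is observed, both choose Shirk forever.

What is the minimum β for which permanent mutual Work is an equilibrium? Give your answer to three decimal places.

Deviating for the 2 undetected periods gains 31−25 = 6 per period over cooperation, then loses 25−11 = 14 per period forever once punishment starts.
Gain: 6(1 + β + … + β^1); loss: 14·β^2/(1−β).
No profitable deviation ⇔ 6(1−β^2) ≤ 14·β^2, i.e. β^2 ≥ 6/(6+14) = 3/10.
Hence β ≥ (3/10)^(1/2) ≈ 0.548.

0.548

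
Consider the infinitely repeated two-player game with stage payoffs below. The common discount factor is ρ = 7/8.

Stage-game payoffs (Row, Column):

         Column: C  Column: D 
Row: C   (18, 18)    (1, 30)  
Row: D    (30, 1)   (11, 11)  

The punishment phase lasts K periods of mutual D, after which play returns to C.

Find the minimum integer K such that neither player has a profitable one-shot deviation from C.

No profitable deviation requires (18−11)(ρ+…+ρ^K) ≥ 30−18, i.e. ρ+…+ρ^K ≥ 12/7 ≈ 1.7143.
With ρ = 7/8, the partial sums are K=1: 0.8750, K=2: 1.6406, K=3: 2.3105.
K = 3 is the first length at which the sum reaches 1.7143.

3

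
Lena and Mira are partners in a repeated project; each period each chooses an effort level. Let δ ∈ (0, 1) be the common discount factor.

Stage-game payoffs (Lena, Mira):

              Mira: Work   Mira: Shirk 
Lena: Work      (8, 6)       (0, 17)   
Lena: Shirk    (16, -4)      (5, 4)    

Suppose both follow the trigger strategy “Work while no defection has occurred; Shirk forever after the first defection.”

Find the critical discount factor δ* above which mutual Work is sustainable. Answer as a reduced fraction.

11/13

Lena's threshold: (16−8)/(16−5) = 8/11.
Mira's threshold: (17−6)/(17−4) = 11/13.
8/11 < 11/13, so Mira binds and δ* = 11/13.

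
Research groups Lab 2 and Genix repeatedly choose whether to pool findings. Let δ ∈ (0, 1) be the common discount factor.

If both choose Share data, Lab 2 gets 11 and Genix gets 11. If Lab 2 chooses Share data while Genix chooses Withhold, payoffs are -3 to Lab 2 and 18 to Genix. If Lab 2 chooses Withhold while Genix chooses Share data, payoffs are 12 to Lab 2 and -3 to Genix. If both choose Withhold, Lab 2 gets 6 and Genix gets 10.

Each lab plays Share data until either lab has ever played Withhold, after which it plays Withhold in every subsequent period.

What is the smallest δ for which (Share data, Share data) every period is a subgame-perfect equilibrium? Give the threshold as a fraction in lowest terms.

For Lab 2: deviation gain 12−11 = 1, per-period punishment loss 11−6 = 5. IC gives δ ≥ 1/6.
For Genix: gain 7, loss 1 per period, so δ ≥ 7/8.
The tighter constraint is Genix's, so cooperation needs δ ≥ 7/8.

7/8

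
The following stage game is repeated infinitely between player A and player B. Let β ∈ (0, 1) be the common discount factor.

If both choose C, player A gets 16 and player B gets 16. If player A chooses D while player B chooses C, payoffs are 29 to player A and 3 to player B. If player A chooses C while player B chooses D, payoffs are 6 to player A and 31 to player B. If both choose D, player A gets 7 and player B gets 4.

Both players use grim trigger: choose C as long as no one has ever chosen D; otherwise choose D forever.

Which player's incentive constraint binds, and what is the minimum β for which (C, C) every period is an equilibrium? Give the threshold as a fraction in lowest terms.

player A; β ≥ 13/22

player A's threshold: (29−16)/(29−7) = 13/22.
player B's threshold: (31−16)/(31−4) = 5/9.
13/22 > 5/9, so player A binds and β* = 13/22.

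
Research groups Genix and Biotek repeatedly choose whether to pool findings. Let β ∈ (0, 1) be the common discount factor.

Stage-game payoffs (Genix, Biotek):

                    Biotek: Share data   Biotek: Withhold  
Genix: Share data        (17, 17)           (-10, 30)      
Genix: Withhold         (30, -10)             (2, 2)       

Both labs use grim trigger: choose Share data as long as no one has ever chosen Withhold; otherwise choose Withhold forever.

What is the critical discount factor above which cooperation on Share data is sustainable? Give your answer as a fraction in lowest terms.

Cooperation forever yields 17 each period: 17/(1−β).
Deviating yields 30 once, then 2 forever: 30 + 2β/(1−β).
No profitable deviation requires 17/(1−β) ≥ 30 + 2β/(1−β).
Multiplying by (1−β): 17 ≥ 30(1−β) + 2β = 30 − 28β.
So 28β ≥ 13, i.e. β ≥ 13/28.

13/28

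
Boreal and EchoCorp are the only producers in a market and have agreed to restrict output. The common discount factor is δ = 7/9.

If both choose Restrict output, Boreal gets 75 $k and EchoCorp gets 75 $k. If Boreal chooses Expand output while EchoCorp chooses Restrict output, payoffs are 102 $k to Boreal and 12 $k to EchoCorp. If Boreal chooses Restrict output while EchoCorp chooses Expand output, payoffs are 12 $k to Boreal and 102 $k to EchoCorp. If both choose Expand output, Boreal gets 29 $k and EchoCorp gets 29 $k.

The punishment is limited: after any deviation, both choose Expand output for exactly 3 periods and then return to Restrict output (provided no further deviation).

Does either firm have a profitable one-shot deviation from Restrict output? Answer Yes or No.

No

IC: δ+…+δ^3 ≥ (102−75)/(75−29) = 27/46.
At δ = 7/9: partial sum = 1.8532 ≥ 0.5870. Cooperation sustainable.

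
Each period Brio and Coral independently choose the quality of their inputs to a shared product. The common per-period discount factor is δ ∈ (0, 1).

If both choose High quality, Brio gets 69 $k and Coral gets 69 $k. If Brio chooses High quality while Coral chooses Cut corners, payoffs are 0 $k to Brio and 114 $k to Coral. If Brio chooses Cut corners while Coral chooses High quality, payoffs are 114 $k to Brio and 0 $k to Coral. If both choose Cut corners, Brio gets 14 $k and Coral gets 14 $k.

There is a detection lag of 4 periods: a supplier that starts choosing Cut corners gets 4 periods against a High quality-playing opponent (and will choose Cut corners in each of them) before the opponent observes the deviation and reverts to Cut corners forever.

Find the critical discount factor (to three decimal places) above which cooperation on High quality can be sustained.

The best deviation is to choose Cut corners for all 4 undetected periods, earning 114 each, then 14 forever once detected.
Deviation value: 114(1−δ^4)/(1−δ) + 14δ^4/(1−δ); cooperation value: 69/(1−δ).
IC: 69 ≥ 114(1−δ^4) + 14δ^4 = 114 − 100δ^4.
So δ^4 ≥ 45/100 = 9/20, giving δ ≥ (9/20)^(1/4) ≈ 0.819.

0.819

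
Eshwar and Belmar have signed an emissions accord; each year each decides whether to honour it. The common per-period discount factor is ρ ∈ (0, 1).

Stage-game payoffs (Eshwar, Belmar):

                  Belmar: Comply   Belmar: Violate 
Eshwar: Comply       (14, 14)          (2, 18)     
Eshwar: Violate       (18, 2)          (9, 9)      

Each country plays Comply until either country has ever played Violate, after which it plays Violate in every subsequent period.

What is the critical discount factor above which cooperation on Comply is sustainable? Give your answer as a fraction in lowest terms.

4/9

Cooperation forever yields 14 each period: 14/(1−ρ).
Deviating yields 18 once, then 9 forever: 18 + 9ρ/(1−ρ).
No profitable deviation requires 14/(1−ρ) ≥ 18 + 9ρ/(1−ρ).
Multiplying by (1−ρ): 14 ≥ 18(1−ρ) + 9ρ = 18 − 9ρ.
So 9ρ ≥ 4, i.e. ρ ≥ 4/9.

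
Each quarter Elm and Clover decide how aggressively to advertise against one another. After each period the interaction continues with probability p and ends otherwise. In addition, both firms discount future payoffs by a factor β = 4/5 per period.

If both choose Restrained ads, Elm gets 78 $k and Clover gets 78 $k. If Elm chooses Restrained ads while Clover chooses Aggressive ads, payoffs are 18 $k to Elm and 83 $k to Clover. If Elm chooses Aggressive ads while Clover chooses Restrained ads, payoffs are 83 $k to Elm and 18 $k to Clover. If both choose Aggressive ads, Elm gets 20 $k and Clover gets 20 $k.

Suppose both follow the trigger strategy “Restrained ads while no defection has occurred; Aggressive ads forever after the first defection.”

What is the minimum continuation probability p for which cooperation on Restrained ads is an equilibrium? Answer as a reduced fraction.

Expected continuation weight on next period's payoff is β·p = 4/5·p, which plays the role of the discount factor.
Cooperation requires 4/5·p ≥ (83−78)/(83−20) = 5/63, hence p ≥ 25/252.

25/252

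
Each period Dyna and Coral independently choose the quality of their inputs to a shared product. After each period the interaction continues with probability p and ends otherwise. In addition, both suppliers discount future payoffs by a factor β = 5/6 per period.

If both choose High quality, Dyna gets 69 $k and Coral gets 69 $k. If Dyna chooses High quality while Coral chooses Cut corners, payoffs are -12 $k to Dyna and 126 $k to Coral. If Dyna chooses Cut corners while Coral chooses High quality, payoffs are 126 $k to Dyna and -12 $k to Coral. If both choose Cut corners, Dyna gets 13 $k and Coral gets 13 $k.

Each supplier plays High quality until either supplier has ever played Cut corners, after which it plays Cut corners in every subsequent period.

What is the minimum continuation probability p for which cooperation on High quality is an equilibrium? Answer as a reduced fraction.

With continuation probability p and discount β, the effective per-period discount factor is βp.
Grim-trigger IC: βp ≥ (126−69)/(126−13) = 57/113.
So p ≥ (57/113)/(5/6) = 342/565.

342/565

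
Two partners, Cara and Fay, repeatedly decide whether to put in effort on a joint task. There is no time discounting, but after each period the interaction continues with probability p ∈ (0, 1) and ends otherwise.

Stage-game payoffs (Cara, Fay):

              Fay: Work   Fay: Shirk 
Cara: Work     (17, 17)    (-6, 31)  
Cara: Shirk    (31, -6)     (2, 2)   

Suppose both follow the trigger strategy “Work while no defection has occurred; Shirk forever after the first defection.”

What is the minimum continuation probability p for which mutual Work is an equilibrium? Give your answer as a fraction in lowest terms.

14/29

Expected cooperation value is 17 + p·17 + p²·17 + … = 17/(1−p); deviation gives 31 + p·2/(1−p).
17 ≥ 31(1−p) + 2p ⇒ 29p ≥ 14 ⇒ p ≥ 14/29.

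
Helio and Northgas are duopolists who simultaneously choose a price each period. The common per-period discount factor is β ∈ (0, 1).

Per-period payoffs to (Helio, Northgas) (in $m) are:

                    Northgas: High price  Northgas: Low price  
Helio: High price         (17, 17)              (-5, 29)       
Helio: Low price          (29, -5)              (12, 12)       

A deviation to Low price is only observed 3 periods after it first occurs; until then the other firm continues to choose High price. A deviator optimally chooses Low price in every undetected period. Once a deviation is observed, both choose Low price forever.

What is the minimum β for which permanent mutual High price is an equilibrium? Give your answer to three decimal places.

A deviator earns 29 for 3 periods, then 12 forever; cooperating earns 17 forever. Multiplying the IC by (1−β):
17 ≥ 29(1−β^3) + 12β^3, so 17·β^3 ≥ 12 and β^3 ≥ 12/17.
β ≥ (12/17)^(1/3) ≈ 0.890.

0.890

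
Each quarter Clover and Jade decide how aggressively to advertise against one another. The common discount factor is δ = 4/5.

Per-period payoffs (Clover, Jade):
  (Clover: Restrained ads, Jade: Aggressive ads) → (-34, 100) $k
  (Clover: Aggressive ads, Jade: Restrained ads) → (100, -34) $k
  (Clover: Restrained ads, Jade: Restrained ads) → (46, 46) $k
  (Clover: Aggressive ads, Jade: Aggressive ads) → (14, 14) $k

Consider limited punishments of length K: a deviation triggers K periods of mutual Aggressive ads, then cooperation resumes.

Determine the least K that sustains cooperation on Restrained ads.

3

IC: δ(1−δ^K)/(1−δ) ≥ (100−46)/(46−14) = 27/16.
With δ = 4/5: need 1 − δ^K ≥ 27/16·(1−4/5)/(4/5), i.e. δ^K ≤ 0.5781.
Since (4/5)^2 = 0.6400 and (4/5)^3 = 0.5120, the smallest such K is 3.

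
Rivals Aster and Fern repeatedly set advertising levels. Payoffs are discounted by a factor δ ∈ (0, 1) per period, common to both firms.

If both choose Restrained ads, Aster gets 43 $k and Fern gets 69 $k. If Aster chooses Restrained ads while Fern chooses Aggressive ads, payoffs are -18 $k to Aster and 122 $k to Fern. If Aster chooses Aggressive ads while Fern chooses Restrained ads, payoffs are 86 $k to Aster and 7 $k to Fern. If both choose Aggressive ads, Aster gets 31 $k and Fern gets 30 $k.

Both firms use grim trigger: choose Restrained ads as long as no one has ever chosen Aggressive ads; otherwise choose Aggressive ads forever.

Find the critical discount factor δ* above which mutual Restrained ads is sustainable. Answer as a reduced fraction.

43/55

For Aster: deviation gain 86−43 = 43, per-period punishment loss 43−31 = 12. IC gives δ ≥ 43/55.
For Fern: gain 53, loss 39 per period, so δ ≥ 53/92.
The tighter constraint is Aster's, so cooperation needs δ ≥ 43/55.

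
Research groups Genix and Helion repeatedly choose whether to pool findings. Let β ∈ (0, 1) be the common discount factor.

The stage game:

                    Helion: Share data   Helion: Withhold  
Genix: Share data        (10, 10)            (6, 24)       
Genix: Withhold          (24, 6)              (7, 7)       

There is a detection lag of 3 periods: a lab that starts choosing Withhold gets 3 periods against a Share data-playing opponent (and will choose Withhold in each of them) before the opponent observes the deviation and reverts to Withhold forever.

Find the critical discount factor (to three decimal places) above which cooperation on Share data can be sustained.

A deviator earns 24 for 3 periods, then 7 forever; cooperating earns 10 forever. Multiplying the IC by (1−β):
10 ≥ 24(1−β^3) + 7β^3, so 17·β^3 ≥ 14 and β^3 ≥ 14/17.
β ≥ (14/17)^(1/3) ≈ 0.937.

0.937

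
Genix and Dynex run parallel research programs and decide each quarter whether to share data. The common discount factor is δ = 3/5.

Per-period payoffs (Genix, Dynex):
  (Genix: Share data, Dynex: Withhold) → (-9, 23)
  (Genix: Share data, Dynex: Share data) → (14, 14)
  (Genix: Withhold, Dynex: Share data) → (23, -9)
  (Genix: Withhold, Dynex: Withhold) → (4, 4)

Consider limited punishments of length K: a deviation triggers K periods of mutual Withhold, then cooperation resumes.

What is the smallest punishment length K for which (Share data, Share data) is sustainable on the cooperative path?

2

No profitable deviation requires (14−4)(δ+…+δ^K) ≥ 23−14, i.e. δ+…+δ^K ≥ 9/10 ≈ 0.9000.
With δ = 3/5, the partial sums are K=1: 0.6000, K=2: 0.9600.
K = 2 is the first length at which the sum reaches 0.9000.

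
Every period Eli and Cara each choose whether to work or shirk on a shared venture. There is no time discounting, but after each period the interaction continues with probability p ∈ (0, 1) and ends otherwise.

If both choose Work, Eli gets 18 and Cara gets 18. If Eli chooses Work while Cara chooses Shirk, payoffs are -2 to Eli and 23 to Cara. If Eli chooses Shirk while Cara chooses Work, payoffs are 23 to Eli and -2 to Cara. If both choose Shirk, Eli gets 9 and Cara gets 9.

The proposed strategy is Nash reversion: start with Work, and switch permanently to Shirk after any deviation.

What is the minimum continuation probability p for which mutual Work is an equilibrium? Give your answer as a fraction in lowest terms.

With no time discounting, the continuation probability p plays the role of the discount factor.
Grim-trigger IC: 18/(1−p) ≥ 23 + 9p/(1−p) ⇒ p ≥ (23−18)/(23−9) = 5/14.

5/14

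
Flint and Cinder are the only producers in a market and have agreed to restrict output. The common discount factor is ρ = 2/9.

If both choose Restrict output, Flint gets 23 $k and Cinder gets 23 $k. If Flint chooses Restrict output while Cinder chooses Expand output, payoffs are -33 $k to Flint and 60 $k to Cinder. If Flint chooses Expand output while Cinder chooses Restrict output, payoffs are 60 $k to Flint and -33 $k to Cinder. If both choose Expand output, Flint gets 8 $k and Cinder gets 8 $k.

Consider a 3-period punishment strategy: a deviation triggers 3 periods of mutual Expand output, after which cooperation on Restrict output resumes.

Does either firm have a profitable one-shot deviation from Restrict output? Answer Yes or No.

Yes

A one-shot deviation gives 60 now, then 8 for 3 periods, then back to 23.
Gain from deviating: (60−23) today; loss: (23−8) in each of the next 3 periods.
No-deviation condition: (23−8)(ρ+…+ρ^3) ≥ 60−23, i.e. ρ+…+ρ^3 ≥ 37/15.
At ρ = 2/9: ρ+…+ρ^3 = 0.2826 < 2.4667.
So cooperation is not sustainable.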